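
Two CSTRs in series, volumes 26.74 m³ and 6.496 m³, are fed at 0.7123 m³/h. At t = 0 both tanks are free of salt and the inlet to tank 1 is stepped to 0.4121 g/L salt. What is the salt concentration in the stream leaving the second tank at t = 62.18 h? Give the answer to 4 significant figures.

0.3084 g/L

Time constants: τᵢ = Vᵢ/Q for each well-mixed tank.
τ₁ = 26.74/0.7123 = 37.5404 h; τ₂ = 6.496/0.7123 = 9.11975 h.
Solving the cascade with C₁(0)=C₂(0)=0 gives C₂(t) = C_in[1 − (τ₁ e^(−t/τ₁) − τ₂ e^(−t/τ₂))/(τ₁ − τ₂)].
At t = 62.18: e^(−t/τ₁) = 0.190834, e^(−t/τ₂) = 0.00109372.
C₂ = 0.4121·[1 − (37.5404·0.190834 − 9.11975·0.00109372)/(28.4206)] = 0.4121·0.748281 = 0.308367 g/L.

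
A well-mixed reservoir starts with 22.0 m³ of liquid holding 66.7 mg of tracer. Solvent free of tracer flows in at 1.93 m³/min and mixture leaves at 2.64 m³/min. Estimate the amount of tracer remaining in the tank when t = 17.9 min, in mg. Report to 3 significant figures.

2.70 mg

Let m(t) be the amount of tracer. Volume: V(t) = V₀ + (Q_in − Q_out) t = 22.0 − 0.71000 t; V(17.9) = 9.2910 m³.
No tracer enters, so dm/dt = −Q_out · (m/V).
Separate: dm/m = −Q_out dt/V(t) ⇒ ln(m/m₀) = −(Q_out/(Q_in−Q_out)) ln(V/V₀).
m = m₀ (V₀/V)^(Q_out/(Q_in−Q_out)) = 66.7 × (22.0/9.2910)^(-3.7183) = 2.7048 mg.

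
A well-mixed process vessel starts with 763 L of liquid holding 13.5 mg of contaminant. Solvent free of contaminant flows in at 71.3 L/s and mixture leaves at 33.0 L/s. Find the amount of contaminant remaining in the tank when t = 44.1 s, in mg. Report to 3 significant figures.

4.94 mg

Let m(t) be the amount of contaminant. Volume: V(t) = V₀ + (Q_in − Q_out) t = 763 + 38.300 t; V(44.1) = 2452.0 L.
Species balance (pure solvent in): dm/dt = −Q_out · m/V(t).
dm/m = −Q_out dt/(V₀ + 38.300 t); integrating gives ln(m/m₀) = −(Q_out/(Q_in−Q_out)) ln(V/V₀).
m = m₀ (V₀/V)^(Q_out/(Q_in−Q_out)) = 13.5 × (763/2452.0)^(0.86162) = 4.9373 mg.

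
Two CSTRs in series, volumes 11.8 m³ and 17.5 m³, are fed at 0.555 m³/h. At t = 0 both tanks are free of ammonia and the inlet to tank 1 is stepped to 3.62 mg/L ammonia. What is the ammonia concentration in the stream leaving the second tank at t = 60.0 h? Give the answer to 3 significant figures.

Species balance on tank i: dCᵢ/dt = (Cᵢ₋₁ − Cᵢ)/τᵢ with τᵢ = Vᵢ/Q.
τ₁ = 11.8/0.555 = 21.261 h; τ₂ = 17.5/0.555 = 31.532 h.
Solving the cascade with C₁(0)=C₂(0)=0 gives C₂(t) = C_in[1 − (τ₁ e^(−t/τ₁) − τ₂ e^(−t/τ₂))/(τ₁ − τ₂)].
At t = 60.0: e^(−t/τ₁) = 0.059485, e^(−t/τ₂) = 0.14914.
C₂ = 3.62·[1 − (21.261·0.059485 − 31.532·0.14914)/(-10.270)] = 3.62·0.66525 = 2.4082 mg/L.

2.41 mg/L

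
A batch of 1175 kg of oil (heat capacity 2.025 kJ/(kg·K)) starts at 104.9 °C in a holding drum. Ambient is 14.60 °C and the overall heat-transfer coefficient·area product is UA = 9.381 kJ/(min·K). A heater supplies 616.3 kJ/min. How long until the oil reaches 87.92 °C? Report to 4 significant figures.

297.2 min

M c_p dT/dt = −UA(T − T_amb) + Q̇.
τ = M c_p/UA = 253.638 min; T_ss = T_amb + Q̇/UA = 14.60 + 616.3/9.381 = 80.2966 °C.
T(t) = T_ss + (T₀ − T_ss)e^(−t/τ); set T = 87.92:
t = −τ ln[(T − T_ss)/(T₀ − T_ss)] = −253.638 · ln(0.309851) = 297.178 min.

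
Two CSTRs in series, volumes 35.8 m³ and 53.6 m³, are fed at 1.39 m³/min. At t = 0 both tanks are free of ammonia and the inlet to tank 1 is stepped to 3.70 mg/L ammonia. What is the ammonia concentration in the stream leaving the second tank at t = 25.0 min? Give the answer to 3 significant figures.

Species balance on tank i: dCᵢ/dt = (Cᵢ₋₁ − Cᵢ)/τᵢ with τᵢ = Vᵢ/Q.
τ₁ = 35.8/1.39 = 25.755 min; τ₂ = 53.6/1.39 = 38.561 min.
Tank 1: C₁ = C_in(1 − e^(−t/τ₁)). Tank 2 (τ₁ ≠ τ₂): C₂ = C_in[1 − (τ₁ e^(−t/τ₁) − τ₂ e^(−t/τ₂))/(τ₁ − τ₂)].
At t = 25.0: e^(−t/τ₁) = 0.37883, e^(−t/τ₂) = 0.52292.
C₂ = 3.70·[1 − (25.755·0.37883 − 38.561·0.52292)/(-12.806)] = 3.70·0.18727 = 0.69290 mg/L.

0.693 mg/L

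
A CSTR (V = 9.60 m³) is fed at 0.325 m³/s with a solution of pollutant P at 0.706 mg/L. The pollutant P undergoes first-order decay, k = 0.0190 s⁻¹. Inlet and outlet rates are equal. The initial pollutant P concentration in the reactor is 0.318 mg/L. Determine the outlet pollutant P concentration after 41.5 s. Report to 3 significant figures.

0.437 mg/L

V dC/dt = Q(C_in − C) − k V C.
This is linear with rate a = Q/V + k = 0.052854 s⁻¹.
C_ss = Q C_in/(Q + kV) = 0.45221 mg/L; C(t) = C_ss + (C₀ − C_ss) e^(−a t).
C(41.5) = 0.45221 + (-0.13421)·e^(−0.052854·41.5) = 0.45221 + (-0.13421)·0.11153 = 0.43724 mg/L.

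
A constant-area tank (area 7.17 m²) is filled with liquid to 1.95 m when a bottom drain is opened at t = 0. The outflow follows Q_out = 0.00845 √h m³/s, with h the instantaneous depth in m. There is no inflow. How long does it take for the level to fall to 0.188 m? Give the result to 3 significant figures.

1630 s

Volume balance on the tank: A dh/dt = −0.00845 √h.
Separate and integrate: 2(√h − √h₀) = −(0.00845/A) t.
t = 2A(√h₀ − √h)/0.00845 = 2·7.17·(√1.95 − √0.188)/0.00845
  = 14.340 × (1.3964 − 0.43359) / 0.00845 = 1634.0 s.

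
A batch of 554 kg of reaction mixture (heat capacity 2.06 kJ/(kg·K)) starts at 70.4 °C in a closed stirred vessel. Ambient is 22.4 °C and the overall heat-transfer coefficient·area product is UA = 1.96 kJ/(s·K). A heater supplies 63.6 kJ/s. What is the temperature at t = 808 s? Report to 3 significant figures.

Lumped-capacitance energy balance: M c_p dT/dt = UA(T_amb − T) + Q̇.
dT/dt = (T_ss − T)/τ with T_ss = T_amb + Q̇/UA = 22.4 + 63.6/1.96 = 54.849 °C, τ = M c_p/UA = 554·2.06/1.96 = 582.27 s.
Integrating: T(t) = T_ss + (T₀ − T_ss) e^(−t/τ).
T(808) = 54.849 + (15.551)·0.24965 = 58.731 °C.

58.7 °C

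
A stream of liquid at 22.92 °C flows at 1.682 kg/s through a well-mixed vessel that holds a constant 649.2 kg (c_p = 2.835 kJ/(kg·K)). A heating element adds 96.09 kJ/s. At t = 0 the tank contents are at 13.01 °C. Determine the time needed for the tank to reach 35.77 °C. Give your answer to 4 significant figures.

546.2 s

M c_p dT/dt = ṁ c_p (T_in − T) + Q̇.
τ = M/ṁ = 385.969 s; T_ss = T_in + Q̇/(ṁ c_p) = 43.0711 °C.
T(t) = T_ss + (T₀ − T_ss) e^(−t/τ). Set T = 35.77:
e^(−t/τ) = (35.77 − 43.0711)/(13.01 − 43.0711) = 0.242876
t = −385.969 · ln(0.242876) = 546.225 s.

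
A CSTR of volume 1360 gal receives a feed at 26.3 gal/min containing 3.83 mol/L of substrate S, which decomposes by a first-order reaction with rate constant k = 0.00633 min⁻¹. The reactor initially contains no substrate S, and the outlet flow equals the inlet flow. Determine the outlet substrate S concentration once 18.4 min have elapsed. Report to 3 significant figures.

1.09 mol/L

Species balance: V dC/dt = Q C_in − Q C − k V C.
This is linear with rate a = Q/V + k = 0.025668 min⁻¹.
C_ss = Q C_in/(Q + kV) = 2.8855 mol/L; C(t) = C_ss + (C₀ − C_ss) e^(−a t).
C(18.4) = 2.8855 + (-2.8855)·e^(−0.025668·18.4) = 2.8855 + (-2.8855)·0.62357 = 1.0862 mol/L.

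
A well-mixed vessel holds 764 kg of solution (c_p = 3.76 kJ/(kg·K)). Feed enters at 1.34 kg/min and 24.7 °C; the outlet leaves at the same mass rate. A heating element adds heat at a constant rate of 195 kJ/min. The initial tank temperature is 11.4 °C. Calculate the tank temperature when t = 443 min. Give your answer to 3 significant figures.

M c_p dT/dt = ṁ c_p (T_in − T) + Q̇.
τ = M/ṁ = 570.15 min; T_ss = T_in + Q̇/(ṁ c_p) = 24.7 + 195/(1.34·3.76) = 63.403 °C.
Solution: T(t) = T_ss + (T₀ − T_ss) e^(−t/τ).
T(443) = 63.403 + (-52.003)·e^(−443/570.15) = 63.403 + (-52.003)·0.45979 = 39.493 °C.

39.5 °C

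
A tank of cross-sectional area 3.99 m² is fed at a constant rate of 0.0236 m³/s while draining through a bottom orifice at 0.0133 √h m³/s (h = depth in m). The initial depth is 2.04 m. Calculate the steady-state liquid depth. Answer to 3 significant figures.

A dh/dt = Q_in − 0.0133 √h. Steady state requires inflow = outflow:
Q_in = 0.0133 √h_ss ⇒ √h_ss = 0.0236/0.0133 = 1.7744.
h_ss = 1.7744² = 3.1486 m. (Since h₀ = 2.04 m < h_ss, the level will rise toward this value.)

3.15 m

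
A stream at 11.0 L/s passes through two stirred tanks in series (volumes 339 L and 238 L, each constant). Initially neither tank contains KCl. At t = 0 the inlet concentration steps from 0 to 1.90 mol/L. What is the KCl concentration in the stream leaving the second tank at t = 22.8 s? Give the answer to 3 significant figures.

Each tank obeys Vᵢ dCᵢ/dt = Q(Cᵢ₋₁ − Cᵢ), so τᵢ = Vᵢ/Q.
τ₁ = 339/11.0 = 30.818 s; τ₂ = 238/11.0 = 21.636 s.
Tank 1: C₁ = C_in(1 − e^(−t/τ₁)). Tank 2 (τ₁ ≠ τ₂): C₂ = C_in[1 − (τ₁ e^(−t/τ₁) − τ₂ e^(−t/τ₂))/(τ₁ − τ₂)].
At t = 22.8: e^(−t/τ₁) = 0.47720, e^(−t/τ₂) = 0.34862.
C₂ = 1.90·[1 − (30.818·0.47720 − 21.636·0.34862)/(9.1818)] = 1.90·0.21981 = 0.41763 mol/L.

0.418 mol/L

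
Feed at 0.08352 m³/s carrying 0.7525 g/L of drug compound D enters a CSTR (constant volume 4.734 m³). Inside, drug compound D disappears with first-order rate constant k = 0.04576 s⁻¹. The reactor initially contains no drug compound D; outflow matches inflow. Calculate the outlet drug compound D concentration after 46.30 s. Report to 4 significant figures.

0.1983 g/L

V dC/dt = Q(C_in − C) − k V C.
This is linear with rate a = Q/V + k = 0.0634026 s⁻¹.
C_ss = Q C_in/(Q + kV) = 0.209393 g/L; C(t) = C_ss + (C₀ − C_ss) e^(−a t).
C(46.30) = 0.209393 + (-0.209393)·e^(−0.0634026·46.30) = 0.209393 + (-0.209393)·0.0531021 = 0.198274 g/L.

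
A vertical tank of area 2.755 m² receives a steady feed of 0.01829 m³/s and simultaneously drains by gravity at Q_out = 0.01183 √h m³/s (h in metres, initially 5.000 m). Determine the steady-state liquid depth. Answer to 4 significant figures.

Unsteady balance on liquid volume: A dh/dt = Q_in − 0.01183 √h. At steady state dh/dt = 0:
Q_in = 0.01183 √h_ss ⇒ √h_ss = 0.01829/0.01183 = 1.54607.
h_ss = 1.54607² = 2.39033 m. (Since h₀ = 5.000 m > h_ss, the level will fall toward this value.)

2.390 m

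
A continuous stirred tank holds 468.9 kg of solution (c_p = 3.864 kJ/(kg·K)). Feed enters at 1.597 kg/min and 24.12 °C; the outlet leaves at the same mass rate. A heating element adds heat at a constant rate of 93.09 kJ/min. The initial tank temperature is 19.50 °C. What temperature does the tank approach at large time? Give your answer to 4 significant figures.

39.21 °C

M c_p dT/dt = ṁ c_p (T_in − T) + Q̇.
At steady state dT/dt = 0 ⇒ T_ss = T_in + Q̇/(ṁ c_p) = 24.12 + 93.09/(1.597·3.864) = 39.2055 °C.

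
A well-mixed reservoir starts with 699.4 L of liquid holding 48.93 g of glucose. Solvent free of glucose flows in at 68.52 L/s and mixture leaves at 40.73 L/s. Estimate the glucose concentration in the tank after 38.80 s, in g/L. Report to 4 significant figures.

0.007014 g/L

Total volume: dV/dt = Q_in − Q_out = 27.7900 L/s, so V(t) = 699.4 + 27.7900 t and V(38.80) = 1777.65 L.
No glucose enters, so dm/dt = −Q_out · (m/V).
dm/m = −Q_out dt/(V₀ + 27.7900 t); integrating gives ln(m/m₀) = −(Q_out/(Q_in−Q_out)) ln(V/V₀).
m = m₀ (V₀/V)^(Q_out/(Q_in−Q_out)) = 48.93 × (699.4/1777.65)^(1.46564) = 12.4685 g.
C = m/V = 12.4685/1777.65 = 0.00701405 g/L.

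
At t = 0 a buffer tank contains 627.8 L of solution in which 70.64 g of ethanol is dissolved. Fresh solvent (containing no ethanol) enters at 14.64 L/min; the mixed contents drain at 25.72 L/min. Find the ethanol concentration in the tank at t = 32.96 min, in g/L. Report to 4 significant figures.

0.03557 g/L

Total volume: dV/dt = Q_in − Q_out = -11.0800 L/min, so V(t) = 627.8 − 11.0800 t and V(32.96) = 262.603 L.
No ethanol enters, so dm/dt = −Q_out · (m/V).
Separate: dm/m = −Q_out dt/V(t) ⇒ ln(m/m₀) = −(Q_out/(Q_in−Q_out)) ln(V/V₀).
m = m₀ (V₀/V)^(Q_out/(Q_in−Q_out)) = 70.64 × (627.8/262.603)^(-2.32130) = 9.34091 g.
C = m/V = 9.34091/262.603 = 0.0355704 g/L.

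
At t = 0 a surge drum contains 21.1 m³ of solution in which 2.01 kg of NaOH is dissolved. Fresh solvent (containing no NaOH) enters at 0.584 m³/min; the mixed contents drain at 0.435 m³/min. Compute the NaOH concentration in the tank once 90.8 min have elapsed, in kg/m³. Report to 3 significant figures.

Let m(t) be the amount of NaOH. Volume: V(t) = V₀ + (Q_in − Q_out) t = 21.1 + 0.14900 t; V(90.8) = 34.629 m³.
Solute balance: dm/dt = 0 − Q_out C = −Q_out m/V(t).
dm/m = −Q_out dt/(V₀ + 0.14900 t); integrating gives ln(m/m₀) = −(Q_out/(Q_in−Q_out)) ln(V/V₀).
m = m₀ (V₀/V)^(Q_out/(Q_in−Q_out)) = 2.01 × (21.1/34.629)^(2.9195) = 0.47320 kg.
C = m/V = 0.47320/34.629 = 0.013665 kg/m³.

0.0137 kg/m³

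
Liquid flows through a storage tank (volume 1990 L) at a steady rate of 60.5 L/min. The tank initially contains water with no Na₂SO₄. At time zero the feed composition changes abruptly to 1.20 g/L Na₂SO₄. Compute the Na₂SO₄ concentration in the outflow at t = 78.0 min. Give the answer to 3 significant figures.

Species balance on the tank: V dC/dt = Q(C_in − C).
So dC/dt = (C_in − C)/τ with τ = V/Q = 1990/60.5 = 32.893 min.
C approaches C_in exponentially: C(t) = C_in + (C₀ − C_in) e^(−t/τ).
C(78.0) = 1.20 + (0 − 1.20)·e^(−78.0/32.893) = 1.20 + (-1.2000)·0.093354 = 1.0880 g/L.

1.09 g/L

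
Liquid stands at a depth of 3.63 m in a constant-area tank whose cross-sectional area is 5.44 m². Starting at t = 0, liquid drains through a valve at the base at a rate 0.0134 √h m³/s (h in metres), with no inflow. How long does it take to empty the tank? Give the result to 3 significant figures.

With no inflow, A dh/dt = −0.0134 √h.
This is separable: 2 d(√h)/dt = −0.0134/A, so √h = √h₀ − (0.0134/(2A)) t.
Tank is empty when √h = 0: t_empty = 2A√h₀/0.0134.
t_empty = 2·5.44·√3.63/0.0134 = 10.880·1.9053/0.0134 = 1547.0 s.

1550 s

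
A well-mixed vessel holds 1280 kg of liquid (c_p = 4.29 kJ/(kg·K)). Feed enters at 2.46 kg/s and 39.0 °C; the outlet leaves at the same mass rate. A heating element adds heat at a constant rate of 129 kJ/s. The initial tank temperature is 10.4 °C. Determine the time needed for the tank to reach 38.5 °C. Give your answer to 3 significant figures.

607 s

Unsteady energy balance on the tank contents: M c_p dT/dt = ṁ c_p (T_in − T) + 129.
τ = M/ṁ = 520.33 s; T_ss = T_in + Q̇/(ṁ c_p) = 51.224 °C.
T(t) = T_ss + (T₀ − T_ss) e^(−t/τ). Set T = 38.5:
e^(−t/τ) = (38.5 − 51.224)/(10.4 − 51.224) = 0.31167
t = −520.33 · ln(0.31167) = 606.60 s.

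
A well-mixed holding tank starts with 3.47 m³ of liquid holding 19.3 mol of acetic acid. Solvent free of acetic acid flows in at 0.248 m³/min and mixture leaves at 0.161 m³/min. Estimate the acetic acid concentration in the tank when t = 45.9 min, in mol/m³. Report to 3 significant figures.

0.627 mol/m³

Total volume: dV/dt = Q_in − Q_out = 0.087000 m³/min, so V(t) = 3.47 + 0.087000 t and V(45.9) = 7.4633 m³.
No acetic acid enters, so dm/dt = −Q_out · (m/V).
dm/m = −Q_out dt/(V₀ + 0.087000 t); integrating gives ln(m/m₀) = −(Q_out/(Q_in−Q_out)) ln(V/V₀).
m = m₀ (V₀/V)^(Q_out/(Q_in−Q_out)) = 19.3 × (3.47/7.4633)^(1.8506) = 4.6779 mol.
C = m/V = 4.6779/7.4633 = 0.62679 mol/m³.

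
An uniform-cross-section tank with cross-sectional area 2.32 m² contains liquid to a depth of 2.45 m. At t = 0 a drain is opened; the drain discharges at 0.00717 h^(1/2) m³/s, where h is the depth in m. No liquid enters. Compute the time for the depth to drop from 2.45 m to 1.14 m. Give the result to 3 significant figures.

322 s

With no inflow, A dh/dt = −0.00717 √h.
Separate and integrate: 2(√h − √h₀) = −(0.00717/A) t.
t = 2A(√h₀ − √h)/0.00717 = 2·2.32·(√2.45 − √1.14)/0.00717
  = 4.6400 × (1.5652 − 1.0677) / 0.00717 = 321.98 s.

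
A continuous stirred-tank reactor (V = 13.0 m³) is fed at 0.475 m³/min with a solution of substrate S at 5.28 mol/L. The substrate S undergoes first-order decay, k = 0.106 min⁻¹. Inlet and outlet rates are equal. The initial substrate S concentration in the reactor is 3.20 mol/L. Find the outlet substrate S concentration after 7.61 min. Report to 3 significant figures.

V dC/dt = Q(C_in − C) − k V C.
dC/dt = (Q/V) C_in − (Q/V + k) C; effective rate a = Q/V + k = 0.036538 + 0.106 = 0.14254 min⁻¹.
C_ss = Q C_in/(Q + kV) = 1.3535 mol/L; C(t) = C_ss + (C₀ − C_ss) e^(−a t).
C(7.61) = 1.3535 + (1.8465)·e^(−0.14254·7.61) = 1.3535 + (1.8465)·0.33800 = 1.9776 mol/L.

1.98 mol/L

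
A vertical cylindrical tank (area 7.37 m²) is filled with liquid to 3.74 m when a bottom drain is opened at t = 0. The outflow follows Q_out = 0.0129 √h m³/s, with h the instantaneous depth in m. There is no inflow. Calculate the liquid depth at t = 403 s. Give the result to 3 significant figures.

A dh/dt = −Q_out = −0.0129 √h.
∫ h^(−1/2) dh = −(0.0129/A) ∫ dt, giving 2√h = 2√h₀ − (0.0129/A) t.
√h = √3.74 − 0.0129·403/(2·7.37) = 1.9339 − 0.35269 = 1.5812.
h = 1.5812² = 2.5002 m.

2.50 m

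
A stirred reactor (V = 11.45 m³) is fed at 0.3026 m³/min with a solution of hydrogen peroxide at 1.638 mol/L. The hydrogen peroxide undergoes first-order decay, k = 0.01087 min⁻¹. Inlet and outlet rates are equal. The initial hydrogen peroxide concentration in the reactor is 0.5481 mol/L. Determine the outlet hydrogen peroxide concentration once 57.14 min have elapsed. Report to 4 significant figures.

Species balance: V dC/dt = Q C_in − Q C − k V C.
This is linear with rate a = Q/V + k = 0.0372979 min⁻¹.
C_ss = Q C_in/(Q + kV) = 1.16063 mol/L; C(t) = C_ss + (C₀ − C_ss) e^(−a t).
C(57.14) = 1.16063 + (-0.612526)·e^(−0.0372979·57.14) = 1.16063 + (-0.612526)·0.118694 = 1.08792 mol/L.

1.088 mol/L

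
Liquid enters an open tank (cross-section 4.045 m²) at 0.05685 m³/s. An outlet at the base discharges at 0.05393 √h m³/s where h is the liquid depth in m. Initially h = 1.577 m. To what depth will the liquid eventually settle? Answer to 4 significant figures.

Volume balance on the tank: A dh/dt = Q_in − 0.05393 √h. At steady state dh/dt = 0:
Q_in = 0.05393 √h_ss ⇒ √h_ss = 0.05685/0.05393 = 1.05414.
h_ss = 1.05414² = 1.11122 m. (Since h₀ = 1.577 m > h_ss, the level will fall toward this value.)

1.111 m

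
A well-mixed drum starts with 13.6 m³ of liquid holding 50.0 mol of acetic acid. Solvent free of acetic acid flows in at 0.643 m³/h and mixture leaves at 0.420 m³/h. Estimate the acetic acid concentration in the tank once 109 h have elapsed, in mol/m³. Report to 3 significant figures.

Let m(t) be the amount of acetic acid. Volume: V(t) = V₀ + (Q_in − Q_out) t = 13.6 + 0.22300 t; V(109) = 37.907 m³.
Species balance (pure solvent in): dm/dt = −Q_out · m/V(t).
dm/m = −Q_out dt/(V₀ + 0.22300 t); integrating gives ln(m/m₀) = −(Q_out/(Q_in−Q_out)) ln(V/V₀).
m = m₀ (V₀/V)^(Q_out/(Q_in−Q_out)) = 50.0 × (13.6/37.907)^(1.8834) = 7.2529 mol.
C = m/V = 7.2529/37.907 = 0.19133 mol/m³.

0.191 mol/m³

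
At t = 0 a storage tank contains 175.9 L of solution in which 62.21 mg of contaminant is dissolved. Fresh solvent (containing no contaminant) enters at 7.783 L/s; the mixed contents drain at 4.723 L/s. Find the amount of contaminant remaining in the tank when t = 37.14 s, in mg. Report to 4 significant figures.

Let m(t) be the amount of contaminant. Volume: V(t) = V₀ + (Q_in − Q_out) t = 175.9 + 3.06000 t; V(37.14) = 289.548 L.
Species balance (pure solvent in): dm/dt = −Q_out · m/V(t).
Separate: dm/m = −Q_out dt/V(t) ⇒ ln(m/m₀) = −(Q_out/(Q_in−Q_out)) ln(V/V₀).
m = m₀ (V₀/V)^(Q_out/(Q_in−Q_out)) = 62.21 × (175.9/289.548)^(1.54346) = 28.8250 mg.

28.82 mg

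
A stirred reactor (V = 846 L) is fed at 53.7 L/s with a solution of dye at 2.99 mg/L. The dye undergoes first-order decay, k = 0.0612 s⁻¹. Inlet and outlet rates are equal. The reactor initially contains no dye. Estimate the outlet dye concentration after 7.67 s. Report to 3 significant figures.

0.937 mg/L

Accumulation = in − out − consumed: V dC/dt = Q C_in − Q C − k V C.
This is linear with rate a = Q/V + k = 0.12468 s⁻¹.
C_ss = Q C_in/(Q + kV) = 1.5223 mg/L; C(t) = C_ss + (C₀ − C_ss) e^(−a t).
C(7.67) = 1.5223 + (-1.5223)·e^(−0.12468·7.67) = 1.5223 + (-1.5223)·0.38433 = 0.93723 mg/L.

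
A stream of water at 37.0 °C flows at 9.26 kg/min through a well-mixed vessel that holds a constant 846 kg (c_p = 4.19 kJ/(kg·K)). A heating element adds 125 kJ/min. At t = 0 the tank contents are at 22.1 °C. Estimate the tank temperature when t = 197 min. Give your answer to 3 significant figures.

38.1 °C

M c_p dT/dt = ṁ c_p (T_in − T) + Q̇.
τ = M/ṁ = 91.361 min; T_ss = T_in + Q̇/(ṁ c_p) = 37.0 + 125/(9.26·4.19) = 40.222 °C.
Solution: T(t) = T_ss + (T₀ − T_ss) e^(−t/τ).
T(197) = 40.222 + (-18.122)·e^(−197/91.361) = 40.222 + (-18.122)·0.11575 = 38.124 °C.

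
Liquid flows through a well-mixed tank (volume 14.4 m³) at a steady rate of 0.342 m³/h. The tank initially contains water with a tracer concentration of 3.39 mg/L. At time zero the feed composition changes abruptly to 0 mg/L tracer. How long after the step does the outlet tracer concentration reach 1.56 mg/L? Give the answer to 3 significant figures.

Unsteady species balance (constant V, well mixed): V dC/dt = Q(C_in − C), so τ = V/Q = 42.105 h.
C(t) = C_in + (C₀ − C_in) e^(−t/τ). Set C = 1.56 and solve for t:
e^(−t/τ) = (C − C_in)/(C₀ − C_in) = (1.56 − 0)/(3.39 − 0) = 0.46018
t = −τ ln(…) = 42.105 × 0.77614 = 32.680 h.

32.7 h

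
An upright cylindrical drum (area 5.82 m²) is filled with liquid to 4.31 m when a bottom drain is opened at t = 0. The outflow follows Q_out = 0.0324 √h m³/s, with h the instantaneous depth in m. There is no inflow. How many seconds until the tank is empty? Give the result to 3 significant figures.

746 s

A dh/dt = −Q_out = −0.0324 √h.
Separate and integrate: 2(√h − √h₀) = −(0.0324/A) t.
Tank is empty when √h = 0: t_empty = 2A√h₀/0.0324.
t_empty = 2·5.82·√4.31/0.0324 = 11.640·2.0761/0.0324 = 745.84 s.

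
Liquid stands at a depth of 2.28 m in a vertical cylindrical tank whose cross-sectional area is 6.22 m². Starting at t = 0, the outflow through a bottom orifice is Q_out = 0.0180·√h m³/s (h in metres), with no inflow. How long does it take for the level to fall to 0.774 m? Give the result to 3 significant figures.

436 s

Unsteady balance on liquid volume: A dh/dt = −0.0180 √h.
∫ h^(−1/2) dh = −(0.0180/A) ∫ dt, giving 2√h = 2√h₀ − (0.0180/A) t.
t = 2A(√h₀ − √h)/0.0180 = 2·6.22·(√2.28 − √0.774)/0.0180
  = 12.440 × (1.5100 − 0.87977) / 0.0180 = 435.53 s.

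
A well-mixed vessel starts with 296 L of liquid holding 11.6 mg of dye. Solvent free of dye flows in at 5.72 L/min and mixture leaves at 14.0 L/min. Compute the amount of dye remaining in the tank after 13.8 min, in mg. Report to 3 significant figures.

5.08 mg

Total volume: dV/dt = Q_in − Q_out = -8.2800 L/min, so V(t) = 296 − 8.2800 t and V(13.8) = 181.74 L.
Solute balance: dm/dt = 0 − Q_out C = −Q_out m/V(t).
dm/m = −Q_out dt/(V₀ − 8.2800 t); integrating gives ln(m/m₀) = −(Q_out/(Q_in−Q_out)) ln(V/V₀).
m = m₀ (V₀/V)^(Q_out/(Q_in−Q_out)) = 11.6 × (296/181.74)^(-1.6908) = 5.0846 mg.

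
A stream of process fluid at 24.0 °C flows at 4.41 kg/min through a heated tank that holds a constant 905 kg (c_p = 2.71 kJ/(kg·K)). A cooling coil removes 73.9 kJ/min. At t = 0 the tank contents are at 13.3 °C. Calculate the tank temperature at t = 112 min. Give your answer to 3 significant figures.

15.2 °C

M c_p dT/dt = ṁ c_p (T_in − T) − Q̇.
Rearrange: dT/dt = (T_ss − T)/τ with τ = M/ṁ = 205.22 min and T_ss = T_in − Q̇/(ṁ c_p) = 17.816 °C.
Solution: T(t) = T_ss + (T₀ − T_ss) e^(−t/τ).
T(112) = 17.816 + (-4.5165)·e^(−112/205.22) = 17.816 + (-4.5165)·0.57940 = 15.200 °C.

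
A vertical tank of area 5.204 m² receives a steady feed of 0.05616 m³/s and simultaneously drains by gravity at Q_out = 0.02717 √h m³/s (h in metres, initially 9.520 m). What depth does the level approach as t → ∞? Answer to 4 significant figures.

4.272 m

Level balance: A dh/dt = 0.05616 − 0.02717 √h. Setting dh/dt = 0:
Q_in = 0.02717 √h_ss ⇒ √h_ss = 0.05616/0.02717 = 2.06699.
h_ss = 2.06699² = 4.27243 m. (Since h₀ = 9.520 m > h_ss, the level will fall toward this value.)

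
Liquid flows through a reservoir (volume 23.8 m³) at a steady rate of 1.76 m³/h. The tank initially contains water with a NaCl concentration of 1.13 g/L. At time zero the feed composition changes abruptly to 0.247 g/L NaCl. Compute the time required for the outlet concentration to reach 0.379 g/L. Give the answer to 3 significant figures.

25.7 h

Species balance: V dC/dt = Q(C_in − C) ⇒ τ = V/Q = 13.523 h.
C(t) = C_in + (C₀ − C_in) e^(−t/τ). Set C = 0.379 and solve for t:
e^(−t/τ) = (C − C_in)/(C₀ − C_in) = (0.379 − 0.247)/(1.13 − 0.247) = 0.14949
t = −τ ln(…) = 13.523 × 1.9005 = 25.700 h.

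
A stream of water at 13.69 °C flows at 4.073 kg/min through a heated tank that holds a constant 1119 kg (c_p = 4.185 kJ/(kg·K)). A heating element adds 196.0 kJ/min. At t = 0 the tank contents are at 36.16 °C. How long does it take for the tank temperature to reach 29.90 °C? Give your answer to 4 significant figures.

232.2 min

Energy balance: M c_p dT/dt = ṁ c_p (T_in − T) + 196.0.
τ = M/ṁ = 274.736 min; T_ss = T_in + Q̇/(ṁ c_p) = 25.1886 °C.
T(t) = T_ss + (T₀ − T_ss) e^(−t/τ). Set T = 29.90:
e^(−t/τ) = (29.90 − 25.1886)/(36.16 − 25.1886) = 0.429424
t = −274.736 · ln(0.429424) = 232.237 min.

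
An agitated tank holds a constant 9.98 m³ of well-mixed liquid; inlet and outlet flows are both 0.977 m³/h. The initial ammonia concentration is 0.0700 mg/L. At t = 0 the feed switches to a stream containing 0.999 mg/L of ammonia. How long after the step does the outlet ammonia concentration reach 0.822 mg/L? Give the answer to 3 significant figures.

Species balance on the tank: V dC/dt = Q(C_in − C), so τ = V/Q = 10.215 h.
C(t) = C_in + (C₀ − C_in) e^(−t/τ). Set C = 0.822 and solve for t:
e^(−t/τ) = (C − C_in)/(C₀ − C_in) = (0.822 − 0.999)/(0.0700 − 0.999) = 0.19053
t = −τ ln(…) = 10.215 × 1.6580 = 16.936 h.

16.9 h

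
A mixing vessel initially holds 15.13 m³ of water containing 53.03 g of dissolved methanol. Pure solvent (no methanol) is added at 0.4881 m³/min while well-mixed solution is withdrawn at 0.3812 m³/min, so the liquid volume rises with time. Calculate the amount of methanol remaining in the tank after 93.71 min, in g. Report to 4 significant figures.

8.663 g

Total volume: dV/dt = Q_in − Q_out = 0.106900 m³/min, so V(t) = 15.13 + 0.106900 t and V(93.71) = 25.1476 m³.
Solute balance: dm/dt = 0 − Q_out C = −Q_out m/V(t).
dm/m = −Q_out dt/(V₀ + 0.106900 t); integrating gives ln(m/m₀) = −(Q_out/(Q_in−Q_out)) ln(V/V₀).
m = m₀ (V₀/V)^(Q_out/(Q_in−Q_out)) = 53.03 × (15.13/25.1476)^(3.56595) = 8.66299 g.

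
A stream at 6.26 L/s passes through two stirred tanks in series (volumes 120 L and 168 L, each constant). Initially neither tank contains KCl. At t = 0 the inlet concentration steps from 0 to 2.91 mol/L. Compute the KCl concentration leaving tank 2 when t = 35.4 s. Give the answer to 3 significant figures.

1.33 mol/L

Time constants: τᵢ = Vᵢ/Q for each well-mixed tank.
τ₁ = 120/6.26 = 19.169 s; τ₂ = 168/6.26 = 26.837 s.
Solving the cascade with C₁(0)=C₂(0)=0 gives C₂(t) = C_in[1 − (τ₁ e^(−t/τ₁) − τ₂ e^(−t/τ₂))/(τ₁ − τ₂)].
At t = 35.4: e^(−t/τ₁) = 0.15776, e^(−t/τ₂) = 0.26738.
C₂ = 2.91·[1 − (19.169·0.15776 − 26.837·0.26738)/(-7.6677)] = 2.91·0.45855 = 1.3344 mol/L.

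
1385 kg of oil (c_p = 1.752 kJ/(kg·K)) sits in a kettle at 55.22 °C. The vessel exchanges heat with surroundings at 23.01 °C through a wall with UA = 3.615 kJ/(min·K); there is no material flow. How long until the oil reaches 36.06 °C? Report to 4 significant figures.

606.5 min

First-law balance (no shaft work): M c_p dT/dt = −UA(T − T_amb).
τ = M c_p/UA = 671.237 min; T_ss = T_amb = 23.0100 °C.
T(t) = T_ss + (T₀ − T_ss)e^(−t/τ); set T = 36.06:
t = −τ ln[(T − T_ss)/(T₀ − T_ss)] = −671.237 · ln(0.405154) = 606.455 min.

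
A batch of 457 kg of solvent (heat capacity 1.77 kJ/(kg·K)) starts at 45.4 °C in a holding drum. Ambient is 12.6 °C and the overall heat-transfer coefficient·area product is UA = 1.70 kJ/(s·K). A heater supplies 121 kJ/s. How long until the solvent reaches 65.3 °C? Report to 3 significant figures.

348 s

Lumped-capacitance energy balance: M c_p dT/dt = UA(T_amb − T) + Q̇.
τ = M c_p/UA = 475.82 s; T_ss = T_amb + Q̇/UA = 12.6 + 121/1.70 = 83.776 °C.
T(t) = T_ss + (T₀ − T_ss)e^(−t/τ); set T = 65.3:
t = −τ ln[(T − T_ss)/(T₀ − T_ss)] = −475.82 · ln(0.48145) = 347.80 s.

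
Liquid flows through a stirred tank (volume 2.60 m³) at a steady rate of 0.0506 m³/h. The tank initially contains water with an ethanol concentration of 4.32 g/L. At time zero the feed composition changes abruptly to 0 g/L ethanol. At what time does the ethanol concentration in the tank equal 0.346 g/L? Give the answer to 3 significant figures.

Unsteady species balance (constant V, well mixed): V dC/dt = Q(C_in − C), so τ = V/Q = 51.383 h.
C(t) = C_in + (C₀ − C_in) e^(−t/τ). Set C = 0.346 and solve for t:
e^(−t/τ) = (C − C_in)/(C₀ − C_in) = (0.346 − 0)/(4.32 − 0) = 0.080093
t = −τ ln(…) = 51.383 × 2.5246 = 129.72 h.

130 h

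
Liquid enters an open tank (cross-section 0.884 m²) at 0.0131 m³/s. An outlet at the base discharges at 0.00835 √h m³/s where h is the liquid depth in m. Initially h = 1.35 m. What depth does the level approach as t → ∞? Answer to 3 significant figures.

2.46 m

A dh/dt = Q_in − 0.00835 √h. Steady state requires inflow = outflow:
Q_in = 0.00835 √h_ss ⇒ √h_ss = 0.0131/0.00835 = 1.5689.
h_ss = 1.5689² = 2.4613 m. (Since h₀ = 1.35 m < h_ss, the level will rise toward this value.)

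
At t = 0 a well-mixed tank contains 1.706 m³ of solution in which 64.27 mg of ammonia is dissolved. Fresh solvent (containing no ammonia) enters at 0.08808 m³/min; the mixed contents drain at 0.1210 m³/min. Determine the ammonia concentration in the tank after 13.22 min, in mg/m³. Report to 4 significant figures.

Total volume: dV/dt = Q_in − Q_out = -0.0329200 m³/min, so V(t) = 1.706 − 0.0329200 t and V(13.22) = 1.27080 m³.
No ammonia enters, so dm/dt = −Q_out · (m/V).
dm/m = −Q_out dt/(V₀ − 0.0329200 t); integrating gives ln(m/m₀) = −(Q_out/(Q_in−Q_out)) ln(V/V₀).
m = m₀ (V₀/V)^(Q_out/(Q_in−Q_out)) = 64.27 × (1.706/1.27080)^(-3.67558) = 21.7717 mg.
C = m/V = 21.7717/1.27080 = 17.1323 mg/m³.

17.13 mg/m³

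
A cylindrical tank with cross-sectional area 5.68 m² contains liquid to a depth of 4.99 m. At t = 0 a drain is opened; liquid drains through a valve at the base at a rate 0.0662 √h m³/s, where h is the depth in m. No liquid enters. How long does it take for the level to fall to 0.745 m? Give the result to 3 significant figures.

With no inflow, A dh/dt = −0.0662 √h.
∫ h^(−1/2) dh = −(0.0662/A) ∫ dt, giving 2√h = 2√h₀ − (0.0662/A) t.
t = 2A(√h₀ − √h)/0.0662 = 2·5.68·(√4.99 − √0.745)/0.0662
  = 11.360 × (2.2338 − 0.86313) / 0.0662 = 235.21 s.

235 s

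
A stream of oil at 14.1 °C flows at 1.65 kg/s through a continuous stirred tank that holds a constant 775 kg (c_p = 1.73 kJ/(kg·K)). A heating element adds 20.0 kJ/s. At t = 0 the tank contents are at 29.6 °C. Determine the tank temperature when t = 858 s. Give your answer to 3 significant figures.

22.5 °C

Energy balance: M c_p dT/dt = ṁ c_p (T_in − T) + 20.0.
Rearrange: dT/dt = (T_ss − T)/τ with τ = M/ṁ = 469.70 s and T_ss = T_in + Q̇/(ṁ c_p) = 21.106 °C.
Solution: T(t) = T_ss + (T₀ − T_ss) e^(−t/τ).
T(858) = 21.106 + (8.4935)·e^(−858/469.70) = 21.106 + (8.4935)·0.16094 = 22.473 °C.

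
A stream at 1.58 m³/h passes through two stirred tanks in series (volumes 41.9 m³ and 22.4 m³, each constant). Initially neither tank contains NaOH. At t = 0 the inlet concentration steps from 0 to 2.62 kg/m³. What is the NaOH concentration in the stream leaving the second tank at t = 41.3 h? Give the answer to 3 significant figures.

Species balance on tank i: dCᵢ/dt = (Cᵢ₋₁ − Cᵢ)/τᵢ with τᵢ = Vᵢ/Q.
τ₁ = 41.9/1.58 = 26.519 h; τ₂ = 22.4/1.58 = 14.177 h.
Tank 1: C₁ = C_in(1 − e^(−t/τ₁)). Tank 2 (τ₁ ≠ τ₂): C₂ = C_in[1 − (τ₁ e^(−t/τ₁) − τ₂ e^(−t/τ₂))/(τ₁ − τ₂)].
At t = 41.3: e^(−t/τ₁) = 0.21069, e^(−t/τ₂) = 0.054306.
C₂ = 2.62·[1 − (26.519·0.21069 − 14.177·0.054306)/(12.342)] = 2.62·0.60967 = 1.5973 kg/m³.

1.60 kg/m³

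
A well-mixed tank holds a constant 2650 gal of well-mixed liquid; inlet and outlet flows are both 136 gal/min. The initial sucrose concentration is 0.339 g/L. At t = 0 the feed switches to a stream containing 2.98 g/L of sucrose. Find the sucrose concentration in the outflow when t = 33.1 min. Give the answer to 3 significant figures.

Transient balance on the dissolved component: V dC/dt = Q(C_in − C).
Time constant τ = V/Q = 2650/136 = 19.485 min.
Solution: C(t) = C_in + (C₀ − C_in) e^(−t/τ).
C(33.1) = 2.98 + (0.339 − 2.98)·e^(−33.1/19.485) = 2.98 + (-2.6410)·0.18292 = 2.4969 g/L.

2.50 g/L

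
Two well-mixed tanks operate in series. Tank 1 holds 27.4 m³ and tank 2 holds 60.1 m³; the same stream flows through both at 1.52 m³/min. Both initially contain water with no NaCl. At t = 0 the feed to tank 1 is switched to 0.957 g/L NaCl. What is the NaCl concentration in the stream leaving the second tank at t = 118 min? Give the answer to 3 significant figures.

Time constants: τᵢ = Vᵢ/Q for each well-mixed tank.
τ₁ = 27.4/1.52 = 18.026 min; τ₂ = 60.1/1.52 = 39.539 min.
Tank 1: C₁ = C_in(1 − e^(−t/τ₁)). Tank 2 (τ₁ ≠ τ₂): C₂ = C_in[1 − (τ₁ e^(−t/τ₁) − τ₂ e^(−t/τ₂))/(τ₁ − τ₂)].
At t = 118: e^(−t/τ₁) = 0.0014359, e^(−t/τ₂) = 0.050572.
C₂ = 0.957·[1 − (18.026·0.0014359 − 39.539·0.050572)/(-21.513)] = 0.957·0.90826 = 0.86920 g/L.

0.869 g/L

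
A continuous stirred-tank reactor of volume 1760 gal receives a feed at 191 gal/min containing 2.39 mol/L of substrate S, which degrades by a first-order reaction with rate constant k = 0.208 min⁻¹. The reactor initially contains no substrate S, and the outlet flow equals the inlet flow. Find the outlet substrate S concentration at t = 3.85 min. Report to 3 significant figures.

Species balance: V dC/dt = Q C_in − Q C − k V C.
This is linear with rate a = Q/V + k = 0.31652 min⁻¹.
C_ss = Q C_in/(Q + kV) = 0.81943 mol/L; C(t) = C_ss + (C₀ − C_ss) e^(−a t).
C(3.85) = 0.81943 + (-0.81943)·e^(−0.31652·3.85) = 0.81943 + (-0.81943)·0.29564 = 0.57718 mol/L.

0.577 mol/L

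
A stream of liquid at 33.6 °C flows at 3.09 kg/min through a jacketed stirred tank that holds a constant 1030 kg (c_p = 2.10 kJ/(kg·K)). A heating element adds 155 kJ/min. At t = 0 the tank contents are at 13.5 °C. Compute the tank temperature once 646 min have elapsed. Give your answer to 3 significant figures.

51.2 °C

Heat balance on the well-mixed liquid: M c_p dT/dt = ṁ c_p (T_in − T) + 155.
τ = M/ṁ = 333.33 min; T_ss = T_in + Q̇/(ṁ c_p) = 33.6 + 155/(3.09·2.10) = 57.487 °C.
Solution: T(t) = T_ss + (T₀ − T_ss) e^(−t/τ).
T(646) = 57.487 + (-43.987)·e^(−646/333.33) = 57.487 + (-43.987)·0.14399 = 51.153 °C.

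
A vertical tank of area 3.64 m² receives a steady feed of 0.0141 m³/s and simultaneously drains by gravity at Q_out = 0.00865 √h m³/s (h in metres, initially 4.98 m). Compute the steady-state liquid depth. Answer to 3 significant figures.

2.66 m

Volume balance on the tank: A dh/dt = Q_in − 0.00865 √h. At steady state dh/dt = 0:
Q_in = 0.00865 √h_ss ⇒ √h_ss = 0.0141/0.00865 = 1.6301.
h_ss = 1.6301² = 2.6571 m. (Since h₀ = 4.98 m > h_ss, the level will fall toward this value.)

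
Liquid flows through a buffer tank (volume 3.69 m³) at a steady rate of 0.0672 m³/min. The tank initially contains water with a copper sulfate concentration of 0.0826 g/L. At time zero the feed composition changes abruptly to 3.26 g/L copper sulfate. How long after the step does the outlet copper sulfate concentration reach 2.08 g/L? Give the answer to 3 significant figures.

54.4 min

Species balance: V dC/dt = Q(C_in − C) ⇒ τ = V/Q = 54.911 min.
C(t) = C_in + (C₀ − C_in) e^(−t/τ). Set C = 2.08 and solve for t:
e^(−t/τ) = (C − C_in)/(C₀ − C_in) = (2.08 − 3.26)/(0.0826 − 3.26) = 0.37137
t = −τ ln(…) = 54.911 × 0.99055 = 54.392 min.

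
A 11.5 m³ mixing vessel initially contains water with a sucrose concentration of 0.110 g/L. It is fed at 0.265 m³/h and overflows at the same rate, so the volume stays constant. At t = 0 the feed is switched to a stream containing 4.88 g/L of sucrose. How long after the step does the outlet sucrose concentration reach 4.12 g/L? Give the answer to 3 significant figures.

Mass balance on the solute (V constant): V dC/dt = Q(C_in − C), so τ = V/Q = 43.396 h.
C(t) = C_in + (C₀ − C_in) e^(−t/τ). Set C = 4.12 and solve for t:
e^(−t/τ) = (C − C_in)/(C₀ − C_in) = (4.12 − 4.88)/(0.110 − 4.88) = 0.15933
t = −τ ln(…) = 43.396 × 1.8368 = 79.709 h.

79.7 h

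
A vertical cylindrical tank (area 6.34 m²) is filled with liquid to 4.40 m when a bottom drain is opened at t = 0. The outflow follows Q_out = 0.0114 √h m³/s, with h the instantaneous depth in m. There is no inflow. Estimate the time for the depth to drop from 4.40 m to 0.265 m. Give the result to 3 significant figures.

Accumulation of liquid (constant cross-section A): A dh/dt = −0.0114 √h.
This is separable: 2 d(√h)/dt = −0.0114/A, so √h = √h₀ − (0.0114/(2A)) t.
t = 2A(√h₀ − √h)/0.0114 = 2·6.34·(√4.40 − √0.265)/0.0114
  = 12.680 × (2.0976 − 0.51478) / 0.0114 = 1760.6 s.

1760 s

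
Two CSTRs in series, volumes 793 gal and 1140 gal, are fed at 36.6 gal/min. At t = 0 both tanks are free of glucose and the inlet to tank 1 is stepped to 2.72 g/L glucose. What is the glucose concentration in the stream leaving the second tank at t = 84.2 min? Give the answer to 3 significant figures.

2.25 g/L

Time constants: τᵢ = Vᵢ/Q for each well-mixed tank.
τ₁ = 793/36.6 = 21.667 min; τ₂ = 1140/36.6 = 31.148 min.
Tank 1: C₁ = C_in(1 − e^(−t/τ₁)). Tank 2 (τ₁ ≠ τ₂): C₂ = C_in[1 − (τ₁ e^(−t/τ₁) − τ₂ e^(−t/τ₂))/(τ₁ − τ₂)].
At t = 84.2: e^(−t/τ₁) = 0.020524, e^(−t/τ₂) = 0.066987.
C₂ = 2.72·[1 − (21.667·0.020524 − 31.148·0.066987)/(-9.4809)] = 2.72·0.82683 = 2.2490 g/L.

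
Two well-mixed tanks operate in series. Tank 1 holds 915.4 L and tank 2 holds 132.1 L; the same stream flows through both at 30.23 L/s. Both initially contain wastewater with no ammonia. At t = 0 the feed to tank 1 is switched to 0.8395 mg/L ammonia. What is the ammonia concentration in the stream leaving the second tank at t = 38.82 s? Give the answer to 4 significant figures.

0.5673 mg/L

Each tank obeys Vᵢ dCᵢ/dt = Q(Cᵢ₋₁ − Cᵢ), so τᵢ = Vᵢ/Q.
τ₁ = 915.4/30.23 = 30.2812 s; τ₂ = 132.1/30.23 = 4.36983 s.
Solving the cascade with C₁(0)=C₂(0)=0 gives C₂(t) = C_in[1 − (τ₁ e^(−t/τ₁) − τ₂ e^(−t/τ₂))/(τ₁ − τ₂)].
At t = 38.82: e^(−t/τ₁) = 0.277486, e^(−t/τ₂) = 0.000138639.
C₂ = 0.8395·[1 − (30.2812·0.277486 − 4.36983·0.000138639)/(25.9113)] = 0.8395·0.675741 = 0.567284 mg/L.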